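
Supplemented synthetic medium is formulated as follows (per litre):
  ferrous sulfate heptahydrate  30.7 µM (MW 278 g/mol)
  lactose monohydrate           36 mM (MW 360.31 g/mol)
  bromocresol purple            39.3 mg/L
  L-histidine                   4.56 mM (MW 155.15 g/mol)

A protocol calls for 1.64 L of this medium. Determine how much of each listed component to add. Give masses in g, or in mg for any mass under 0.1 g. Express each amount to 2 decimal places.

Scale factor relative to 1 L: 1.64.
ferrous sulfate heptahydrate: 30.7 µmol/L × 278 g/mol × 1.64 L ÷ 1000 = 14.00 mg
lactose monohydrate: 36 mmol/L × 360.31 g/mol × 1.64 L ÷ 1000 = 21.27 g
bromocresol purple: 39.3 mg/L × 1.64 L = 64.45 mg
L-histidine: 4.56 mmol/L × 155.15 g/mol × 1.64 L ÷ 1000 = 1.16 g

ferrous sulfate heptahydrate 14.00 mg; lactose monohydrate 21.27 g; bromocresol purple 64.45 mg; L-histidine 1.16 g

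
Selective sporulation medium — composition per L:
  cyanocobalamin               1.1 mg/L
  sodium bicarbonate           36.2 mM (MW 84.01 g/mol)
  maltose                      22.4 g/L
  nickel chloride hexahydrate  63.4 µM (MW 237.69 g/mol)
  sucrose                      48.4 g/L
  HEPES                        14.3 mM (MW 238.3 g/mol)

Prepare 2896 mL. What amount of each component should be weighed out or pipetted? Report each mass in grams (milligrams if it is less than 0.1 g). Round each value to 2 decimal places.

Scale factor relative to 1 L: 2.896.
cyanocobalamin: 1.1 mg/L × 2.896 L = 3.19 mg
sodium bicarbonate: 36.2 mmol/L × 84.01 g/mol × 2.896 L ÷ 1000 = 8.81 g
maltose: 22.4 g/L × 2.896 L = 64.87 g
nickel chloride hexahydrate: 63.4 µmol/L × 237.69 g/mol × 2.896 L ÷ 1000 = 43.64 mg
sucrose: 48.4 g/L × 2.896 L = 140.17 g
HEPES: 14.3 mmol/L × 238.3 g/mol × 2.896 L ÷ 1000 = 9.87 g

cyanocobalamin 3.19 mg; sodium bicarbonate 8.81 g; maltose 64.87 g; nickel chloride hexahydrate 43.64 mg; sucrose 140.17 g; HEPES 9.87 g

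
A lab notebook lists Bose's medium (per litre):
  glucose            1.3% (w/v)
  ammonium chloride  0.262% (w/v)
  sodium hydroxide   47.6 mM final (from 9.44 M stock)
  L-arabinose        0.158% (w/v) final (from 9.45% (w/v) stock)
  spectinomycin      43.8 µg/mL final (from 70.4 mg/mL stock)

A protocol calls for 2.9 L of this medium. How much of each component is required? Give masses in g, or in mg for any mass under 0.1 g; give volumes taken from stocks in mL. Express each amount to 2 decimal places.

glucose 37.70 g; ammonium chloride 7.60 g; sodium hydroxide 14.62 mL; L-arabinose 48.49 mL; spectinomycin 1.80 mL

Scale factor relative to 1 L: 2.9.
glucose: 1.3 g per 100 mL × 2900 mL ÷ 100 = 37.70 g
ammonium chloride: 0.262% w/v = 2.62 g/L → 2.62 × 2.9 L = 7.60 g
sodium hydroxide: dilute stock: 47.6 mM × 2900 mL ÷ 9440 mM = 14.62 mL
L-arabinose: dilute stock: 0.158% ÷ 9.45% × 2900 mL = 48.49 mL
spectinomycin: C1V1 = C2V2 → 43.8 µg/mL × 2900 mL ÷ 70400 µg/mL = 1.80 mL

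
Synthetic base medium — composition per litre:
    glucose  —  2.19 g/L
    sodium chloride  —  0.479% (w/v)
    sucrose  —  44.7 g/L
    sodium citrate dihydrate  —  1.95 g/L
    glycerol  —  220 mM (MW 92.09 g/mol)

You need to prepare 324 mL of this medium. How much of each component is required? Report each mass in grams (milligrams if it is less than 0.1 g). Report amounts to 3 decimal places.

glucose 0.710 g; sodium chloride 1.552 g; sucrose 14.483 g; sodium citrate dihydrate 0.632 g; glycerol 6.564 g

Scale factor relative to 1 L: 0.324.
glucose: 2.19 g/L × 0.324 L = 0.710 g
sodium chloride: 0.479% w/v = 4.79 g/L → 4.79 × 0.324 L = 1.552 g
sucrose: 44.7 g/L × 0.324 L = 14.483 g
sodium citrate dihydrate: 1.95 g/L × 0.324 L = 0.632 g
glycerol: 220 mmol/L × 92.09 g/mol × 0.324 L ÷ 1000 = 6.564 g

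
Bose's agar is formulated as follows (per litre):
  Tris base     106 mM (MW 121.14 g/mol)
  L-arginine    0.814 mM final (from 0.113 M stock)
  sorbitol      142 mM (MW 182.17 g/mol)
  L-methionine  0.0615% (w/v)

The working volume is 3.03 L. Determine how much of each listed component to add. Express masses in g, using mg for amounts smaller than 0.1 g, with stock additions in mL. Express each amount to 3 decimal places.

Scale factor relative to 1 L: 3.03.
Tris base: 106 mmol/L × 121.14 g/mol × 3.03 L ÷ 1000 = 38.908 g
L-arginine: V = C2·V2/C1 = 0.814 mM × 3030 mL ÷ 113 mM = 21.827 mL
sorbitol: 142 mmol/L × 182.17 g/mol × 3.03 L ÷ 1000 = 78.380 g
L-methionine: 0.0615 g per 100 mL × 3030 mL ÷ 100 = 1.863 g

Tris base 38.908 g; L-arginine 21.827 mL; sorbitol 78.380 g; L-methionine 1.863 g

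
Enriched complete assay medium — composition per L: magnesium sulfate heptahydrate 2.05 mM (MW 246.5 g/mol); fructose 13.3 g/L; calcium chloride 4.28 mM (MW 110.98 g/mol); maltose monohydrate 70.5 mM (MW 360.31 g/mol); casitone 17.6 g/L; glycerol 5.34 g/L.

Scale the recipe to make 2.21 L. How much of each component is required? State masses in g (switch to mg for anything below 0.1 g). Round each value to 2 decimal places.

magnesium sulfate heptahydrate 1.12 g; fructose 29.39 g; calcium chloride 1.05 g; maltose monohydrate 56.14 g; casitone 38.90 g; glycerol 11.80 g

Scale factor relative to 1 L: 2.21.
magnesium sulfate heptahydrate: 2.05 mmol/L × 246.5 g/mol × 2.21 L ÷ 1000 = 1.12 g
fructose: 13.3 g/L × 2.21 L = 29.39 g
calcium chloride: 4.28 mmol/L × 110.98 g/mol × 2.21 L ÷ 1000 = 1.05 g
maltose monohydrate: 70.5 mmol/L × 360.31 g/mol × 2.21 L ÷ 1000 = 56.14 g
casitone: 17.6 g/L × 2.21 L = 38.90 g
glycerol: 5.34 g/L × 2.21 L = 11.80 g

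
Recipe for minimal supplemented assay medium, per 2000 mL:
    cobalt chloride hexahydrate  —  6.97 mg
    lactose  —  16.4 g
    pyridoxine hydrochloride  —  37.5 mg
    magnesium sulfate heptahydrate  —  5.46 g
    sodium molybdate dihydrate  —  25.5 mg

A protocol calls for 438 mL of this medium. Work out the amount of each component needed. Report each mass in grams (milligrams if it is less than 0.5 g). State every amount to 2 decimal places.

cobalt chloride hexahydrate 1.53 mg; lactose 3.59 g; pyridoxine hydrochloride 8.21 mg; magnesium sulfate heptahydrate 1.20 g; sodium molybdate dihydrate 5.58 mg

Ratio of target to recipe volume: 438 / 2000 = 0.219.
cobalt chloride hexahydrate: 6.97 mg × (438 mL / 2000 mL) = 1.53 mg
lactose: 16.4 g × (438 mL / 2000 mL) = 3.59 g
pyridoxine hydrochloride: 37.5 mg × (438 mL / 2000 mL) = 8.21 mg
magnesium sulfate heptahydrate: 5.46 g × (438 mL / 2000 mL) = 1.20 g
sodium molybdate dihydrate: 25.5 mg × (438 mL / 2000 mL) = 5.58 mg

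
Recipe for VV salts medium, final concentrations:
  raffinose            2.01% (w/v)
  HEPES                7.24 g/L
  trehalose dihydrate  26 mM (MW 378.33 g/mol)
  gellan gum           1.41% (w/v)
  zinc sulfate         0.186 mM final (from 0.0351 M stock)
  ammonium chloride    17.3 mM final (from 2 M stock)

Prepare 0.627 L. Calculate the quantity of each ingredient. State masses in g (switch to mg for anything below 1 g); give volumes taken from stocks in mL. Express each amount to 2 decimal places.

Working volume: 0.627 L.
raffinose: 2.01 g per 100 mL × 627 mL ÷ 100 = 12.60 g
HEPES: 7.24 g/L × 0.627 L = 4.54 g
trehalose dihydrate: 26 mmol/L × 378.33 g/mol × 0.627 L ÷ 1000 = 6.17 g
gellan gum: 1.41% w/v = 14.1 g/L → 14.1 × 0.627 L = 8.84 g
zinc sulfate: V = C2·V2/C1 = 0.186 mM × 627 mL ÷ 35.1 mM = 3.32 mL
ammonium chloride: V = C2·V2/C1 = 17.3 mM × 627 mL ÷ 2000 mM = 5.42 mL

raffinose 12.60 g; HEPES 4.54 g; trehalose dihydrate 6.17 g; gellan gum 8.84 g; zinc sulfate 3.32 mL; ammonium chloride 5.42 mL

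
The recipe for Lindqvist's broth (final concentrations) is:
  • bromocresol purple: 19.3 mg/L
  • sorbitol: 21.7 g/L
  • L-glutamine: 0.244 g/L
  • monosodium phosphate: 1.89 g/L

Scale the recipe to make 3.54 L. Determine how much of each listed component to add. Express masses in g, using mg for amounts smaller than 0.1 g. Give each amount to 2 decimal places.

bromocresol purple 68.32 mg; sorbitol 76.82 g; L-glutamine 0.86 g; monosodium phosphate 6.69 g

Working volume: 3.54 L.
bromocresol purple: 19.3 mg/L × 3.54 L = 68.32 mg
sorbitol: 21.7 g/L × 3.54 L = 76.82 g
L-glutamine: 0.244 g/L × 3.54 L = 0.86 g
monosodium phosphate: 1.89 g/L × 3.54 L = 6.69 g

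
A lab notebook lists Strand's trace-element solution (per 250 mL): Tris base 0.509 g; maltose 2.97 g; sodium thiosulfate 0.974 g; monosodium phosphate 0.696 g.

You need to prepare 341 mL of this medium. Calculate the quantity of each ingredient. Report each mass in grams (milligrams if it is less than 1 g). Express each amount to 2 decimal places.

Tris base 694.28 mg; maltose 4.05 g; sodium thiosulfate 1.33 g; monosodium phosphate 949.34 mg

Ratio of target to recipe volume: 341 / 250 = 1.364.
Tris base: 0.509 g × (341 mL / 250 mL) = 0.694276 g = 694.28 mg
maltose: 2.97 g × (341 mL / 250 mL) = 4.05 g
sodium thiosulfate: 0.974 g × (341 mL / 250 mL) = 1.33 g
monosodium phosphate: 0.696 g × (341 mL / 250 mL) = 0.949344 g = 949.34 mg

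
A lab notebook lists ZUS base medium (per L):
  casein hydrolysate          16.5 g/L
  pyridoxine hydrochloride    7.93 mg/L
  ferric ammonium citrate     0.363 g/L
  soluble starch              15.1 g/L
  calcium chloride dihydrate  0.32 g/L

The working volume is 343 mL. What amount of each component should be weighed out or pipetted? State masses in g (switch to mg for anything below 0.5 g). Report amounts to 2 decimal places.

casein hydrolysate 5.66 g; pyridoxine hydrochloride 2.72 mg; ferric ammonium citrate 124.51 mg; soluble starch 5.18 g; calcium chloride dihydrate 109.76 mg

Working volume: 343 mL = 0.343 L.
casein hydrolysate: 16.5 g/L × 0.343 L = 5.66 g
pyridoxine hydrochloride: 7.93 mg/L × 0.343 L = 2.72 mg
ferric ammonium citrate: 0.363 g/L × 0.343 L = 0.124509 g = 124.51 mg
soluble starch: 15.1 g/L × 0.343 L = 5.18 g
calcium chloride dihydrate: 0.32 g/L × 0.343 L = 0.10976 g = 109.76 mg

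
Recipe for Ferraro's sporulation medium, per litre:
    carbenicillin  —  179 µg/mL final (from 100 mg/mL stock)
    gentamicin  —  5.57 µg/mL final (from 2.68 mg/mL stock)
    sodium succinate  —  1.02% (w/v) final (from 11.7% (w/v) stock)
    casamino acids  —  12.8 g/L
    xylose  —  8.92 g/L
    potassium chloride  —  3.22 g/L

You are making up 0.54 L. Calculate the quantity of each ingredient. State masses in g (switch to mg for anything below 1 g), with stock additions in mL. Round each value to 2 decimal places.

Working volume: 0.54 L.
carbenicillin: C1V1 = C2V2 → 179 µg/mL × 540 mL ÷ 100000 µg/mL = 0.97 mL
gentamicin: dilute stock: 5.57 µg/mL × 540 mL ÷ 2680 µg/mL = 1.12 mL
sodium succinate: dilute stock: 1.02% ÷ 11.7% × 540 mL = 47.08 mL
casamino acids: 12.8 g/L × 0.54 L = 6.91 g
xylose: 8.92 g/L × 0.54 L = 4.82 g
potassium chloride: 3.22 g/L × 0.54 L = 1.74 g

carbenicillin 0.97 mL; gentamicin 1.12 mL; sodium succinate 47.08 mL; casamino acids 6.91 g; xylose 4.82 g; potassium chloride 1.74 g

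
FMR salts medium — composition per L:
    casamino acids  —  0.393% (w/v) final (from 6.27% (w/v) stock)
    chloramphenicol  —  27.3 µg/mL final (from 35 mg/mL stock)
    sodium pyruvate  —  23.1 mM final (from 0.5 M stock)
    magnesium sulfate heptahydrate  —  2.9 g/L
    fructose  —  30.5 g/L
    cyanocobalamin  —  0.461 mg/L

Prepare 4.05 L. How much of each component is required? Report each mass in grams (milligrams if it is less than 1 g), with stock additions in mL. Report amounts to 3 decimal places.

Working volume: 4.05 L.
casamino acids: V = C2·V2/C1 = 0.393% ÷ 6.27% × 4050 mL = 253.852 mL
chloramphenicol: V = C2·V2/C1 = 27.3 µg/mL × 4050 mL ÷ 35000 µg/mL = 3.159 mL
sodium pyruvate: C1V1 = C2V2 → 23.1 mM × 4050 mL ÷ 500 mM = 187.110 mL
magnesium sulfate heptahydrate: 2.9 g/L × 4.05 L = 11.745 g
fructose: 30.5 g/L × 4.05 L = 123.525 g
cyanocobalamin: 0.461 mg/L × 4.05 L = 1.867 mg

casamino acids 253.852 mL; chloramphenicol 3.159 mL; sodium pyruvate 187.110 mL; magnesium sulfate heptahydrate 11.745 g; fructose 123.525 g; cyanocobalamin 1.867 mg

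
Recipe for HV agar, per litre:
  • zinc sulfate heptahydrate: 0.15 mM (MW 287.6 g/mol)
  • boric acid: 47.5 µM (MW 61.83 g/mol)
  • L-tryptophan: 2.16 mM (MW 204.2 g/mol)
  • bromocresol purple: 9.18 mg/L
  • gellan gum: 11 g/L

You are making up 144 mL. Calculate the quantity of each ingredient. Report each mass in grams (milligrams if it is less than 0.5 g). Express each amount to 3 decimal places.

zinc sulfate heptahydrate 6.212 mg; boric acid 0.423 mg; L-tryptophan 63.514 mg; bromocresol purple 1.322 mg; gellan gum 1.584 g

Target volume = 144 mL = 0.144 L.
zinc sulfate heptahydrate: 0.15 mmol/L × 287.6 mg/mmol × 0.144 L = 6.212 mg
boric acid: 47.5 µmol/L × 61.83 g/mol × 0.144 L ÷ 1000 = 0.423 mg
L-tryptophan: 2.16 mmol/L × 204.2 mg/mmol × 0.144 L = 63.514 mg
bromocresol purple: 9.18 mg/L × 0.144 L = 1.322 mg
gellan gum: 11 g/L × 0.144 L = 1.584 g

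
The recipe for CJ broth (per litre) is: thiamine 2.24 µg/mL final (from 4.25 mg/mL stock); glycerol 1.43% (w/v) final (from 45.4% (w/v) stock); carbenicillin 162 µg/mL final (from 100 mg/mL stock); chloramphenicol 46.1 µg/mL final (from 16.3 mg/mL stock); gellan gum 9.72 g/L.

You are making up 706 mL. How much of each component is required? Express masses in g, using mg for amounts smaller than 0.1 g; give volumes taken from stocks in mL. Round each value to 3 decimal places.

Target volume = 706 mL = 0.706 L.
thiamine: V = C2·V2/C1 = 2.24 µg/mL × 706 mL ÷ 4250 µg/mL = 0.372 mL
glycerol: C1V1 = C2V2 → 1.43% ÷ 45.4% × 706 mL = 22.237 mL
carbenicillin: dilute stock: 162 µg/mL × 706 mL ÷ 100000 µg/mL = 1.144 mL
chloramphenicol: C1V1 = C2V2 → 46.1 µg/mL × 706 mL ÷ 16300 µg/mL = 1.997 mL
gellan gum: 9.72 g/L × 0.706 L = 6.862 g

thiamine 0.372 mL; glycerol 22.237 mL; carbenicillin 1.144 mL; chloramphenicol 1.997 mL; gellan gum 6.862 g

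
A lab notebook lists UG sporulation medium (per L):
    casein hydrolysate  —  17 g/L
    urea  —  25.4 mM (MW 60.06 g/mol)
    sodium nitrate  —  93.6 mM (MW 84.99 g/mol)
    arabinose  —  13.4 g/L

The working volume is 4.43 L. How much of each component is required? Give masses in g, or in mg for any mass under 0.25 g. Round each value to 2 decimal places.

Scale factor relative to 1 L: 4.43.
casein hydrolysate: 17 g/L × 4.43 L = 75.31 g
urea: 25.4 mmol/L × 60.06 g/mol × 4.43 L ÷ 1000 = 6.76 g
sodium nitrate: 93.6 mmol/L × 84.99 g/mol × 4.43 L ÷ 1000 = 35.24 g
arabinose: 13.4 g/L × 4.43 L = 59.36 g

casein hydrolysate 75.31 g; urea 6.76 g; sodium nitrate 35.24 g; arabinose 59.36 g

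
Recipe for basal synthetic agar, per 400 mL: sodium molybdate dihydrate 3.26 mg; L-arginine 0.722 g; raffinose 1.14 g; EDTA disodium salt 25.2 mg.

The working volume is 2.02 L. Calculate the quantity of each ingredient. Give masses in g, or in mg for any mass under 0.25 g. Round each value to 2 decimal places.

sodium molybdate dihydrate 16.46 mg; L-arginine 3.65 g; raffinose 5.76 g; EDTA disodium salt 127.26 mg

Ratio of target to recipe volume: 2020 / 400 = 5.05.
sodium molybdate dihydrate: 3.26 mg × (2020 mL / 400 mL) = 16.46 mg
L-arginine: 0.722 g × (2020 mL / 400 mL) = 3.65 g
raffinose: 1.14 g × (2020 mL / 400 mL) = 5.76 g
EDTA disodium salt: 25.2 mg × (2020 mL / 400 mL) = 127.26 mg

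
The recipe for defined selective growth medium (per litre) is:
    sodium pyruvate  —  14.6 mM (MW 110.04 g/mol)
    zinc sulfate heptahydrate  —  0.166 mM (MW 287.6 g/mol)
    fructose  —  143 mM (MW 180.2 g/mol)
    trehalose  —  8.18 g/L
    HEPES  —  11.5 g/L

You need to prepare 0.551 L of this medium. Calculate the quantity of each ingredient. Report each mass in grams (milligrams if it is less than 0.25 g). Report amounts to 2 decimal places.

sodium pyruvate 0.89 g; zinc sulfate heptahydrate 26.31 mg; fructose 14.20 g; trehalose 4.51 g; HEPES 6.34 g

Scale factor relative to 1 L: 0.551.
sodium pyruvate: 14.6 mmol/L × 110.04 g/mol × 0.551 L ÷ 1000 = 0.89 g
zinc sulfate heptahydrate: 0.166 mmol/L × 287.6 mg/mmol × 0.551 L = 26.31 mg
fructose: 143 mmol/L × 180.2 g/mol × 0.551 L ÷ 1000 = 14.20 g
trehalose: 8.18 g/L × 0.551 L = 4.51 g
HEPES: 11.5 g/L × 0.551 L = 6.34 g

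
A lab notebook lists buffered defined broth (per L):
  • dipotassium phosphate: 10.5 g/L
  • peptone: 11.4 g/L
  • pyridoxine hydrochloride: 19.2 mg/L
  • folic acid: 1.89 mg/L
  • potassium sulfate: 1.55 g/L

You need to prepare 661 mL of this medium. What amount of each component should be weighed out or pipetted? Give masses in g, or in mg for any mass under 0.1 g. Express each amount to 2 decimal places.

dipotassium phosphate 6.94 g; peptone 7.54 g; pyridoxine hydrochloride 12.69 mg; folic acid 1.25 mg; potassium sulfate 1.02 g

Working volume: 661 mL = 0.661 L.
dipotassium phosphate: 10.5 g/L × 0.661 L = 6.94 g
peptone: 11.4 g/L × 0.661 L = 7.54 g
pyridoxine hydrochloride: 19.2 mg/L × 0.661 L = 12.69 mg
folic acid: 1.89 mg/L × 0.661 L = 1.25 mg
potassium sulfate: 1.55 g/L × 0.661 L = 1.02 g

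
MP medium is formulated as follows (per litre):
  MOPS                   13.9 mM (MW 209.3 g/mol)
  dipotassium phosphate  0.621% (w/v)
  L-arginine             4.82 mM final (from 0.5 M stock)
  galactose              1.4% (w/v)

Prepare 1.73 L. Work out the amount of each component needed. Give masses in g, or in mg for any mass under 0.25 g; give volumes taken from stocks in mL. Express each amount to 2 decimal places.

MOPS 5.03 g; dipotassium phosphate 10.74 g; L-arginine 16.68 mL; galactose 24.22 g

Scale factor relative to 1 L: 1.73.
MOPS: 13.9 mmol/L × 209.3 g/mol × 1.73 L ÷ 1000 = 5.03 g
dipotassium phosphate: 0.621% w/v = 6.21 g/L → 6.21 × 1.73 L = 10.74 g
L-arginine: C1V1 = C2V2 → 4.82 mM × 1730 mL ÷ 500 mM = 16.68 mL
galactose: 1.4% w/v = 14 g/L → 14 × 1.73 L = 24.22 g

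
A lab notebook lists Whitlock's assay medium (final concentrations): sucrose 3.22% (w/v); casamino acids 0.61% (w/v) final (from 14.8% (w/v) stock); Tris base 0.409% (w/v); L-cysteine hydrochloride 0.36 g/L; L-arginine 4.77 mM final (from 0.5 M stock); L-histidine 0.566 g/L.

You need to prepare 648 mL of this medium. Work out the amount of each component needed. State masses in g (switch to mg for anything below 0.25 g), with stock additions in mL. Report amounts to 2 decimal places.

sucrose 20.87 g; casamino acids 26.71 mL; Tris base 2.65 g; L-cysteine hydrochloride 233.28 mg; L-arginine 6.18 mL; L-histidine 0.37 g

Working volume: 648 mL = 0.648 L.
sucrose: 3.22% w/v = 32.2 g/L → 32.2 × 0.648 L = 20.87 g
casamino acids: dilute stock: 0.61% ÷ 14.8% × 648 mL = 26.71 mL
Tris base: 0.409% w/v = 4.09 g/L → 4.09 × 0.648 L = 2.65 g
L-cysteine hydrochloride: 0.36 g/L × 0.648 L = 0.23328 g = 233.28 mg
L-arginine: dilute stock: 4.77 mM × 648 mL ÷ 500 mM = 6.18 mL
L-histidine: 0.566 g/L × 0.648 L = 0.37 g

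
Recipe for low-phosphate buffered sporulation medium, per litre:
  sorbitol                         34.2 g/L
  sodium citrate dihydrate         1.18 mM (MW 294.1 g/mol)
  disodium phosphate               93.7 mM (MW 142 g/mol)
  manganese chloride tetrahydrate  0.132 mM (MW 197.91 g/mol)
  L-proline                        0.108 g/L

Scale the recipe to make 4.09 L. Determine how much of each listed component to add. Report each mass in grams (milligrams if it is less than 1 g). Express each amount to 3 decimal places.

Scale factor relative to 1 L: 4.09.
sorbitol: 34.2 g/L × 4.09 L = 139.878 g
sodium citrate dihydrate: 1.18 mmol/L × 294.1 g/mol × 4.09 L ÷ 1000 = 1.419 g
disodium phosphate: 93.7 mmol/L × 142 g/mol × 4.09 L ÷ 1000 = 54.419 g
manganese chloride tetrahydrate: 0.132 mmol/L × 197.91 mg/mmol × 4.09 L = 106.848 mg
L-proline: 0.108 g/L × 4.09 L = 0.44172 g = 441.720 mg

sorbitol 139.878 g; sodium citrate dihydrate 1.419 g; disodium phosphate 54.419 g; manganese chloride tetrahydrate 106.848 mg; L-proline 441.720 mg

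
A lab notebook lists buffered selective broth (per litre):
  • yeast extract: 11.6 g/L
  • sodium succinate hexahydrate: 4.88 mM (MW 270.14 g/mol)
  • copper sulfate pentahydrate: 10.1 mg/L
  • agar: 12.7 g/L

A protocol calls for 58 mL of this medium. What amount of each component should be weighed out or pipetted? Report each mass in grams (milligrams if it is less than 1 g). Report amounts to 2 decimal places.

Scale factor relative to 1 L: 0.058.
yeast extract: 11.6 g/L × 0.058 L = 0.6728 g = 672.80 mg
sodium succinate hexahydrate: 4.88 mmol/L × 270.14 mg/mmol × 0.058 L = 76.46 mg
copper sulfate pentahydrate: 10.1 mg/L × 0.058 L = 0.59 mg
agar: 12.7 g/L × 0.058 L = 0.7366 g = 736.60 mg

yeast extract 672.80 mg; sodium succinate hexahydrate 76.46 mg; copper sulfate pentahydrate 0.59 mg; agar 736.60 mg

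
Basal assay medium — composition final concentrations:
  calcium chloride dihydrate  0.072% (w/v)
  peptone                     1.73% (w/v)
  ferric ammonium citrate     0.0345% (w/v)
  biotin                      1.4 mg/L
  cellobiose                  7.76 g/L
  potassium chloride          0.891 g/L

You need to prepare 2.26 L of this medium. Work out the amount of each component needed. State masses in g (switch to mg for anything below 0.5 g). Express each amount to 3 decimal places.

Working volume: 2.26 L.
calcium chloride dihydrate: 0.072% w/v = 0.72 g/L → 0.72 × 2.26 L = 1.627 g
peptone: 1.73 g per 100 mL × 2260 mL ÷ 100 = 39.098 g
ferric ammonium citrate: 0.0345 g per 100 mL × 2260 mL ÷ 100 = 0.780 g
biotin: 1.4 mg/L × 2.26 L = 3.164 mg
cellobiose: 7.76 g/L × 2.26 L = 17.538 g
potassium chloride: 0.891 g/L × 2.26 L = 2.014 g

calcium chloride dihydrate 1.627 g; peptone 39.098 g; ferric ammonium citrate 0.780 g; biotin 3.164 mg; cellobiose 17.538 g; potassium chloride 2.014 g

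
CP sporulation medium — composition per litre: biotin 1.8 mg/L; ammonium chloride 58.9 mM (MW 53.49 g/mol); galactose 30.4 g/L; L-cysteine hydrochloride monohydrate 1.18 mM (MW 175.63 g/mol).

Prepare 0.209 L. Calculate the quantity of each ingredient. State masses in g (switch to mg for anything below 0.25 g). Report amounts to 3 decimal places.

Working volume: 0.209 L.
biotin: 1.8 mg/L × 0.209 L = 0.376 mg
ammonium chloride: 58.9 mmol/L × 53.49 g/mol × 0.209 L ÷ 1000 = 0.658 g
galactose: 30.4 g/L × 0.209 L = 6.354 g
L-cysteine hydrochloride monohydrate: 1.18 mmol/L × 175.63 mg/mmol × 0.209 L = 43.314 mg

biotin 0.376 mg; ammonium chloride 0.658 g; galactose 6.354 g; L-cysteine hydrochloride monohydrate 43.314 mg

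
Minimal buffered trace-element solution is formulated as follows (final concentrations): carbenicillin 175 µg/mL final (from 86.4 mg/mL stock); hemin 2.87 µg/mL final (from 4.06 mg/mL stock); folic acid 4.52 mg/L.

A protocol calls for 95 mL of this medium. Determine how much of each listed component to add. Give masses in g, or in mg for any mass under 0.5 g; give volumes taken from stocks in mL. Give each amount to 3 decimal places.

carbenicillin 0.192 mL; hemin 0.067 mL; folic acid 0.429 mg

Target volume = 95 mL = 0.095 L.
carbenicillin: V = C2·V2/C1 = 175 µg/mL × 95 mL ÷ 86400 µg/mL = 0.192 mL
hemin: dilute stock: 2.87 µg/mL × 95 mL ÷ 4060 µg/mL = 0.067 mL
folic acid: 4.52 mg/L × 0.095 L = 0.429 mg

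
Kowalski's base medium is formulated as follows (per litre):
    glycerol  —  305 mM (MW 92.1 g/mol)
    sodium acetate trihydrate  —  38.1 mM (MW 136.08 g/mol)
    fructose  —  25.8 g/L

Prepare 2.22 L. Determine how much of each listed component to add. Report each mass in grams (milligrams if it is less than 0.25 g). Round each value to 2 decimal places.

glycerol 62.36 g; sodium acetate trihydrate 11.51 g; fructose 57.28 g

Working volume: 2.22 L.
glycerol: 305 mmol/L × 92.1 g/mol × 2.22 L ÷ 1000 = 62.36 g
sodium acetate trihydrate: 38.1 mmol/L × 136.08 g/mol × 2.22 L ÷ 1000 = 11.51 g
fructose: 25.8 g/L × 2.22 L = 57.28 g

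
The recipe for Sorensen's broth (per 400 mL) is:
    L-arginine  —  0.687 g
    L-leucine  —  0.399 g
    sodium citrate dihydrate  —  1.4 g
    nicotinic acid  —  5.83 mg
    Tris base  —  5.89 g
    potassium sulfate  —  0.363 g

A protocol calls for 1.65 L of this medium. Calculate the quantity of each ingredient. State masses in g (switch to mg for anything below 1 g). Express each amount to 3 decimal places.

L-arginine 2.834 g; L-leucine 1.646 g; sodium citrate dihydrate 5.775 g; nicotinic acid 24.049 mg; Tris base 24.296 g; potassium sulfate 1.497 g

Scale factor = 1650 mL / 400 mL = 4.125.
L-arginine: 0.687 g × (1650 mL / 400 mL) = 2.834 g
L-leucine: 0.399 g × (1650 mL / 400 mL) = 1.646 g
sodium citrate dihydrate: 1.4 g × (1650 mL / 400 mL) = 5.775 g
nicotinic acid: 5.83 mg × (1650 mL / 400 mL) = 24.049 mg
Tris base: 5.89 g × (1650 mL / 400 mL) = 24.296 g
potassium sulfate: 0.363 g × (1650 mL / 400 mL) = 1.497 g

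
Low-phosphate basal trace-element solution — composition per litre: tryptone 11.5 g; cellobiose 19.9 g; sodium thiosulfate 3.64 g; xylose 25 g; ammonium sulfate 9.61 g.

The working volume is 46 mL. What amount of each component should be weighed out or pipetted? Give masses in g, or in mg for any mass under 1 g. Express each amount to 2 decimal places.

tryptone 529.00 mg; cellobiose 915.40 mg; sodium thiosulfate 167.44 mg; xylose 1.15 g; ammonium sulfate 442.06 mg

Scale factor = 46 mL / 1000 mL = 0.046.
tryptone: 11.5 g × (46 mL / 1000 mL) = 0.529 g = 529.00 mg
cellobiose: 19.9 g × (46 mL / 1000 mL) = 0.9154 g = 915.40 mg
sodium thiosulfate: 3.64 g × (46 mL / 1000 mL) = 0.16744 g = 167.44 mg
xylose: 25 g × (46 mL / 1000 mL) = 1.15 g
ammonium sulfate: 9.61 g × (46 mL / 1000 mL) = 0.44206 g = 442.06 mg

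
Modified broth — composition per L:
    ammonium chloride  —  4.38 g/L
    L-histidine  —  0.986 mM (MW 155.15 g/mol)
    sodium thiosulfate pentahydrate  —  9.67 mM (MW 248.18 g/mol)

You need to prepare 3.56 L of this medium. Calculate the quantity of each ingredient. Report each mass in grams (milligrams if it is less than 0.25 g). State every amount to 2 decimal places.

ammonium chloride 15.59 g; L-histidine 0.54 g; sodium thiosulfate pentahydrate 8.54 g

Scale factor relative to 1 L: 3.56.
ammonium chloride: 4.38 g/L × 3.56 L = 15.59 g
L-histidine: 0.986 mmol/L × 155.15 g/mol × 3.56 L ÷ 1000 = 0.54 g
sodium thiosulfate pentahydrate: 9.67 mmol/L × 248.18 g/mol × 3.56 L ÷ 1000 = 8.54 g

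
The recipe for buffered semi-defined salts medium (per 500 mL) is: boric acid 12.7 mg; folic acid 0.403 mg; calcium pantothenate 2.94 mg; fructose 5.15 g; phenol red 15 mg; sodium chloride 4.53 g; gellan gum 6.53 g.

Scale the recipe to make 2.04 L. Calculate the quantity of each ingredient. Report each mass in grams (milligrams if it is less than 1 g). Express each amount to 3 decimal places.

Ratio of target to recipe volume: 2040 / 500 = 4.08.
boric acid: 12.7 mg × (2040 mL / 500 mL) = 51.816 mg
folic acid: 0.403 mg × (2040 mL / 500 mL) = 1.644 mg
calcium pantothenate: 2.94 mg × (2040 mL / 500 mL) = 11.995 mg
fructose: 5.15 g × (2040 mL / 500 mL) = 21.012 g
phenol red: 15 mg × (2040 mL / 500 mL) = 61.200 mg
sodium chloride: 4.53 g × (2040 mL / 500 mL) = 18.482 g
gellan gum: 6.53 g × (2040 mL / 500 mL) = 26.642 g

boric acid 51.816 mg; folic acid 1.644 mg; calcium pantothenate 11.995 mg; fructose 21.012 g; phenol red 61.200 mg; sodium chloride 18.482 g; gellan gum 26.642 g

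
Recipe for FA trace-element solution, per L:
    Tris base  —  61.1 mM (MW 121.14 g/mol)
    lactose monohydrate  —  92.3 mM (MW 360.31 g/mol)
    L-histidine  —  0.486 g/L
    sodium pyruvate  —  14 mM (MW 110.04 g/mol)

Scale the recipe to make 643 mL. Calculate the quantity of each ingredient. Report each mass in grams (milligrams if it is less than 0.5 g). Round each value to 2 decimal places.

Scale factor relative to 1 L: 0.643.
Tris base: 61.1 mmol/L × 121.14 g/mol × 0.643 L ÷ 1000 = 4.76 g
lactose monohydrate: 92.3 mmol/L × 360.31 g/mol × 0.643 L ÷ 1000 = 21.38 g
L-histidine: 0.486 g/L × 0.643 L = 0.312498 g = 312.50 mg
sodium pyruvate: 14 mmol/L × 110.04 g/mol × 0.643 L ÷ 1000 = 0.99 g

Tris base 4.76 g; lactose monohydrate 21.38 g; L-histidine 312.50 mg; sodium pyruvate 0.99 g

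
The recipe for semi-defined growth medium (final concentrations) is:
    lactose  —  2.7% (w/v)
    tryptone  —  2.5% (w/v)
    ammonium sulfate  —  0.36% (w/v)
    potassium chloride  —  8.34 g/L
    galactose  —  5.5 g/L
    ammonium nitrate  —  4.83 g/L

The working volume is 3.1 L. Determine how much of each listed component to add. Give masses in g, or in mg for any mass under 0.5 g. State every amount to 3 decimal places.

Scale factor relative to 1 L: 3.1.
lactose: 2.7% w/v = 27 g/L → 27 × 3.1 L = 83.700 g
tryptone: 2.5 g per 100 mL × 3100 mL ÷ 100 = 77.500 g
ammonium sulfate: 0.36% w/v = 3.6 g/L → 3.6 × 3.1 L = 11.160 g
potassium chloride: 8.34 g/L × 3.1 L = 25.854 g
galactose: 5.5 g/L × 3.1 L = 17.050 g
ammonium nitrate: 4.83 g/L × 3.1 L = 14.973 g

lactose 83.700 g; tryptone 77.500 g; ammonium sulfate 11.160 g; potassium chloride 25.854 g; galactose 17.050 g; ammonium nitrate 14.973 g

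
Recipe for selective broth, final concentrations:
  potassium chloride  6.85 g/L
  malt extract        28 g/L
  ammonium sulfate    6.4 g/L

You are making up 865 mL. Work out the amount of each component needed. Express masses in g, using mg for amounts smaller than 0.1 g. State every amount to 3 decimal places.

Scale factor relative to 1 L: 0.865.
potassium chloride: 6.85 g/L × 0.865 L = 5.925 g
malt extract: 28 g/L × 0.865 L = 24.220 g
ammonium sulfate: 6.4 g/L × 0.865 L = 5.536 g

potassium chloride 5.925 g; malt extract 24.220 g; ammonium sulfate 5.536 g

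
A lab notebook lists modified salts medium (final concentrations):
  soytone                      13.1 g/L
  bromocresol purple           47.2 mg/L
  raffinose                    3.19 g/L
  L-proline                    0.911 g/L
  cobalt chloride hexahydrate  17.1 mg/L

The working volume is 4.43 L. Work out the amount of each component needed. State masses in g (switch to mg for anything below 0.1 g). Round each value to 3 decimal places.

Scale factor relative to 1 L: 4.43.
soytone: 13.1 g/L × 4.43 L = 58.033 g
bromocresol purple: 47.2 mg/L × 4.43 L = 209.096 mg = 0.209 g
raffinose: 3.19 g/L × 4.43 L = 14.132 g
L-proline: 0.911 g/L × 4.43 L = 4.036 g
cobalt chloride hexahydrate: 17.1 mg/L × 4.43 L = 75.753 mg

soytone 58.033 g; bromocresol purple 0.209 g; raffinose 14.132 g; L-proline 4.036 g; cobalt chloride hexahydrate 75.753 mg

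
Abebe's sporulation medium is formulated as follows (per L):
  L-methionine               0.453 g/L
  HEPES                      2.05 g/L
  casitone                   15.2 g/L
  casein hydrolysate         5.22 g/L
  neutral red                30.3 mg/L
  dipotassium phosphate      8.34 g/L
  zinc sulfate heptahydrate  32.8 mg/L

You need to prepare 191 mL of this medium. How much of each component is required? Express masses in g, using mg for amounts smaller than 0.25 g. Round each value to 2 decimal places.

L-methionine 86.52 mg; HEPES 0.39 g; casitone 2.90 g; casein hydrolysate 1.00 g; neutral red 5.79 mg; dipotassium phosphate 1.59 g; zinc sulfate heptahydrate 6.26 mg

Target volume = 191 mL = 0.191 L.
L-methionine: 0.453 g/L × 0.191 L = 0.086523 g = 86.52 mg
HEPES: 2.05 g/L × 0.191 L = 0.39 g
casitone: 15.2 g/L × 0.191 L = 2.90 g
casein hydrolysate: 5.22 g/L × 0.191 L = 1.00 g
neutral red: 30.3 mg/L × 0.191 L = 5.79 mg
dipotassium phosphate: 8.34 g/L × 0.191 L = 1.59 g
zinc sulfate heptahydrate: 32.8 mg/L × 0.191 L = 6.26 mg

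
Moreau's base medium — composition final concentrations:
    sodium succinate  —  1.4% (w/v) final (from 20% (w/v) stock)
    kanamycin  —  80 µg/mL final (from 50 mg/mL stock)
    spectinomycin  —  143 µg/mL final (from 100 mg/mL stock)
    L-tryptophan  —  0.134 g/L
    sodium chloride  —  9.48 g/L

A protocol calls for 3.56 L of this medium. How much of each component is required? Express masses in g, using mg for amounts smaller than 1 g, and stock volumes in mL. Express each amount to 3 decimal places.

sodium succinate 249.200 mL; kanamycin 5.696 mL; spectinomycin 5.091 mL; L-tryptophan 477.040 mg; sodium chloride 33.749 g

Working volume: 3.56 L.
sodium succinate: dilute stock: 1.4% ÷ 20% × 3560 mL = 249.200 mL
kanamycin: C1V1 = C2V2 → 80 µg/mL × 3560 mL ÷ 50000 µg/mL = 5.696 mL
spectinomycin: dilute stock: 143 µg/mL × 3560 mL ÷ 100000 µg/mL = 5.091 mL
L-tryptophan: 0.134 g/L × 3.56 L = 0.47704 g = 477.040 mg
sodium chloride: 9.48 g/L × 3.56 L = 33.749 g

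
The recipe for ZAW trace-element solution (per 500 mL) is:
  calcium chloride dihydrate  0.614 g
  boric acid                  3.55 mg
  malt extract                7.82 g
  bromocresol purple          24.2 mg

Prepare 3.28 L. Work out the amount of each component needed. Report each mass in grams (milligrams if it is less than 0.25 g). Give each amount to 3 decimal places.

calcium chloride dihydrate 4.028 g; boric acid 23.288 mg; malt extract 51.299 g; bromocresol purple 158.752 mg

Ratio of target to recipe volume: 3280 / 500 = 6.56.
calcium chloride dihydrate: 0.614 g × (3280 mL / 500 mL) = 4.028 g
boric acid: 3.55 mg × (3280 mL / 500 mL) = 23.288 mg
malt extract: 7.82 g × (3280 mL / 500 mL) = 51.299 g
bromocresol purple: 24.2 mg × (3280 mL / 500 mL) = 158.752 mg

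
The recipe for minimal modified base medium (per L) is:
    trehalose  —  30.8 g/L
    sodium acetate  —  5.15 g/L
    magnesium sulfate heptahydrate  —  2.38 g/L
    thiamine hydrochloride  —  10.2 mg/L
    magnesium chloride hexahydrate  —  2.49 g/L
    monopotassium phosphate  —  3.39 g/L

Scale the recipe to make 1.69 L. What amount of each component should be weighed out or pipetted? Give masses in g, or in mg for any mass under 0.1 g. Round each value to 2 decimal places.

trehalose 52.05 g; sodium acetate 8.70 g; magnesium sulfate heptahydrate 4.02 g; thiamine hydrochloride 17.24 mg; magnesium chloride hexahydrate 4.21 g; monopotassium phosphate 5.73 g

Scale factor relative to 1 L: 1.69.
trehalose: 30.8 g/L × 1.69 L = 52.05 g
sodium acetate: 5.15 g/L × 1.69 L = 8.70 g
magnesium sulfate heptahydrate: 2.38 g/L × 1.69 L = 4.02 g
thiamine hydrochloride: 10.2 mg/L × 1.69 L = 17.24 mg
magnesium chloride hexahydrate: 2.49 g/L × 1.69 L = 4.21 g
monopotassium phosphate: 3.39 g/L × 1.69 L = 5.73 g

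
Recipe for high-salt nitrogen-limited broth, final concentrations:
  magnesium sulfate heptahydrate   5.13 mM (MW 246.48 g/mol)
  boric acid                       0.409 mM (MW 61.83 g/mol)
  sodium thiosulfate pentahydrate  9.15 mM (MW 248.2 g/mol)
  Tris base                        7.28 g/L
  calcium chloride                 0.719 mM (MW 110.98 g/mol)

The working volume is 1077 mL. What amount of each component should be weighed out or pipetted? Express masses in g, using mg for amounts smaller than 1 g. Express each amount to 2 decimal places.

magnesium sulfate heptahydrate 1.36 g; boric acid 27.24 mg; sodium thiosulfate pentahydrate 2.45 g; Tris base 7.84 g; calcium chloride 85.94 mg

Working volume: 1077 mL = 1.077 L.
magnesium sulfate heptahydrate: 5.13 mmol/L × 246.48 g/mol × 1.077 L ÷ 1000 = 1.36 g
boric acid: 0.409 mmol/L × 61.83 mg/mmol × 1.077 L = 27.24 mg
sodium thiosulfate pentahydrate: 9.15 mmol/L × 248.2 g/mol × 1.077 L ÷ 1000 = 2.45 g
Tris base: 7.28 g/L × 1.077 L = 7.84 g
calcium chloride: 0.719 mmol/L × 110.98 mg/mmol × 1.077 L = 85.94 mg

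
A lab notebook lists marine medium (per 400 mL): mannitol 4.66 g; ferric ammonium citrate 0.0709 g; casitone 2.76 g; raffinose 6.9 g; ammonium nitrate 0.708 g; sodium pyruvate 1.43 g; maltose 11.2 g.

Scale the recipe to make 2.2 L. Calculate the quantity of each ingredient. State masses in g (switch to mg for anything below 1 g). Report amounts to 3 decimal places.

Ratio of target to recipe volume: 2200 / 400 = 5.5.
mannitol: 4.66 g × (2200 mL / 400 mL) = 25.630 g
ferric ammonium citrate: 0.0709 g × (2200 mL / 400 mL) = 0.38995 g = 389.950 mg
casitone: 2.76 g × (2200 mL / 400 mL) = 15.180 g
raffinose: 6.9 g × (2200 mL / 400 mL) = 37.950 g
ammonium nitrate: 0.708 g × (2200 mL / 400 mL) = 3.894 g
sodium pyruvate: 1.43 g × (2200 mL / 400 mL) = 7.865 g
maltose: 11.2 g × (2200 mL / 400 mL) = 61.600 g

mannitol 25.630 g; ferric ammonium citrate 389.950 mg; casitone 15.180 g; raffinose 37.950 g; ammonium nitrate 3.894 g; sodium pyruvate 7.865 g; maltose 61.600 g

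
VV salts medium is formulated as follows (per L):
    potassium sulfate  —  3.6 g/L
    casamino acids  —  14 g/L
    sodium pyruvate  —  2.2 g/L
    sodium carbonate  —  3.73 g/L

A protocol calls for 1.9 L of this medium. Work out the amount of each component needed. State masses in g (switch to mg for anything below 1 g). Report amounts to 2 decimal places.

Scale factor relative to 1 L: 1.9.
potassium sulfate: 3.6 g/L × 1.9 L = 6.84 g
casamino acids: 14 g/L × 1.9 L = 26.60 g
sodium pyruvate: 2.2 g/L × 1.9 L = 4.18 g
sodium carbonate: 3.73 g/L × 1.9 L = 7.09 g

potassium sulfate 6.84 g; casamino acids 26.60 g; sodium pyruvate 4.18 g; sodium carbonate 7.09 g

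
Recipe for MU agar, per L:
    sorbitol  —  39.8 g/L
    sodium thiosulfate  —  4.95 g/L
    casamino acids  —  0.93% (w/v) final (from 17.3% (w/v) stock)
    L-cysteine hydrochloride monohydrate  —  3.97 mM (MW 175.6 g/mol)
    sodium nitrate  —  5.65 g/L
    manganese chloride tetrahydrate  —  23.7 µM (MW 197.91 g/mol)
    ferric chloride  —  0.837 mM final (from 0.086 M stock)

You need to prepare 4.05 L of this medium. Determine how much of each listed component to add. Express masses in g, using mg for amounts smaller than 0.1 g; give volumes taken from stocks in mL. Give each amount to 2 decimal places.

sorbitol 161.19 g; sodium thiosulfate 20.05 g; casamino acids 217.72 mL; L-cysteine hydrochloride monohydrate 2.82 g; sodium nitrate 22.88 g; manganese chloride tetrahydrate 19.00 mg; ferric chloride 39.42 mL

Working volume: 4.05 L.
sorbitol: 39.8 g/L × 4.05 L = 161.19 g
sodium thiosulfate: 4.95 g/L × 4.05 L = 20.05 g
casamino acids: V = C2·V2/C1 = 0.93% ÷ 17.3% × 4050 mL = 217.72 mL
L-cysteine hydrochloride monohydrate: 3.97 mmol/L × 175.6 g/mol × 4.05 L ÷ 1000 = 2.82 g
sodium nitrate: 5.65 g/L × 4.05 L = 22.88 g
manganese chloride tetrahydrate: 23.7 µmol/L × 197.91 g/mol × 4.05 L ÷ 1000 = 19.00 mg
ferric chloride: V = C2·V2/C1 = 0.837 mM × 4050 mL ÷ 86 mM = 39.42 mL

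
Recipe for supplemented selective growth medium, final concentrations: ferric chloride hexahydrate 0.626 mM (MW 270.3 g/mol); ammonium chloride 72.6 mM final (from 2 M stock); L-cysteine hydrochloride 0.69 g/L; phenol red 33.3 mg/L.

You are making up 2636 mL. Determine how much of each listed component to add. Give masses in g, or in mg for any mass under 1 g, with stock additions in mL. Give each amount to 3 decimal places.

Target volume = 2636 mL = 2.636 L.
ferric chloride hexahydrate: 0.626 mmol/L × 270.3 mg/mmol × 2.636 L = 446.032 mg
ammonium chloride: V = C2·V2/C1 = 72.6 mM × 2636 mL ÷ 2000 mM = 95.687 mL
L-cysteine hydrochloride: 0.69 g/L × 2.636 L = 1.819 g
phenol red: 33.3 mg/L × 2.636 L = 87.779 mg

ferric chloride hexahydrate 446.032 mg; ammonium chloride 95.687 mL; L-cysteine hydrochloride 1.819 g; phenol red 87.779 mg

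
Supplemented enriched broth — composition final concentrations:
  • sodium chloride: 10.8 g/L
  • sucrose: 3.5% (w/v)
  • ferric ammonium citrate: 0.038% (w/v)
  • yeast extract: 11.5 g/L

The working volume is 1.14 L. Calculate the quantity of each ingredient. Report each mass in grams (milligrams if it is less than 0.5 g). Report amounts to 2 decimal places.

sodium chloride 12.31 g; sucrose 39.90 g; ferric ammonium citrate 433.20 mg; yeast extract 13.11 g

Scale factor relative to 1 L: 1.14.
sodium chloride: 10.8 g/L × 1.14 L = 12.31 g
sucrose: 3.5% w/v = 35 g/L → 35 × 1.14 L = 39.90 g
ferric ammonium citrate: 0.038% w/v = 0.38 g/L → 0.38 × 1.14 L = 0.4332 g = 433.20 mg
yeast extract: 11.5 g/L × 1.14 L = 13.11 g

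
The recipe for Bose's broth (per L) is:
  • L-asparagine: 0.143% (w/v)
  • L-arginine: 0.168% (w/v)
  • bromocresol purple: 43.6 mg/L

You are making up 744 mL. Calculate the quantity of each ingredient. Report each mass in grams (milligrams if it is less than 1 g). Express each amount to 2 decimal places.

L-asparagine 1.06 g; L-arginine 1.25 g; bromocresol purple 32.44 mg

Scale factor relative to 1 L: 0.744.
L-asparagine: 0.143% w/v = 1.43 g/L → 1.43 × 0.744 L = 1.06 g
L-arginine: 0.168% w/v = 1.68 g/L → 1.68 × 0.744 L = 1.25 g
bromocresol purple: 43.6 mg/L × 0.744 L = 32.44 mg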